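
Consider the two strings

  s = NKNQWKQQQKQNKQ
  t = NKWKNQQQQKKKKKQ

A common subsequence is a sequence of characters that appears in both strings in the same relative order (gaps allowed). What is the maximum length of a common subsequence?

10

One common subsequence of length 10: N (s #1, t #1), then K (s #2, t #4), then N (s #3, t #5), then Q (s #4, t #6), then Q (s #7, t #7), then Q (s #8, t #8), then Q (s #9, t #9), then K (s #10, t #13), then K (s #13, t #14), then Q (s #14, t #15). Since dp[14][15] = 10, nothing longer is possible.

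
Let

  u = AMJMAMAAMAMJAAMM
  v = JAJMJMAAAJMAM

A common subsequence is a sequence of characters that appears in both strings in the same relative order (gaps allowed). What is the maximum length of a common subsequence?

10

One common subsequence of length 10: A at u[1]=v[2], M at u[2]=v[4], J at u[3]=v[5], M at u[4]=v[6], A at u[5]=v[7], A at u[7]=v[8], A at u[8]=v[9], M at u[11]=v[11], A at u[14]=v[12], M at u[16]=v[13]. dp[16][13] = 10 confirms this is the maximum.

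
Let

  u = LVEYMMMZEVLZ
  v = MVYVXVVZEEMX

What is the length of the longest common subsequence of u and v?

4

Pick V [2,2]; then Y [4,3]; then Z [8,8]; then E [9,10]; all 4 characters appear in both, in order, and the DP table's final entry dp[12][12] is also 4, so no common subsequence is longer.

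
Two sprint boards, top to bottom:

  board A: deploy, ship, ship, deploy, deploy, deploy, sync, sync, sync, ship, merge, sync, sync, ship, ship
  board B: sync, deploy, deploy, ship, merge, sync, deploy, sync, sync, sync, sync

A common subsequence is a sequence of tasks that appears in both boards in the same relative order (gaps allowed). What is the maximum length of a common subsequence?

Match deploy at board A[1]=board B[3], then ship at board A[2]=board B[4], then deploy at board A[6]=board B[7], then sync at board A[8]=board B[8], then sync at board A[9]=board B[9], then sync at board A[12]=board B[10], then sync at board A[13]=board B[11] — 7 tasks in the same relative order in both. Since dp[15][11] = 7, nothing longer is possible.

7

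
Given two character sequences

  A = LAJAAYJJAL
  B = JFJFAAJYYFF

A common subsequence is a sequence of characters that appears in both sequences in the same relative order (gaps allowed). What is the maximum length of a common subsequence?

Let dp[i][j] be the LCS length of the first i characters of A and the first j characters of B. dp[i][j] = dp[i-1][j-1]+1 when the i-th and j-th characters match, else max(dp[i-1][j], dp[i][j-1]).
    ·  J  F  J  F  A  A  J  Y  Y  F  F
 ·  0  0  0  0  0  0  0  0  0  0  0  0
 L  0  0  0  0  0  0  0  0  0  0  0  0
 A  0  0  0  0  0  1  1  1  1  1  1  1
 J  0  1  1  1  1  1  1  2  2  2  2  2
 A  0  1  1  1  1  2  2  2  2  2  2  2
 A  0  1  1  1  1  2  3  3  3  3  3  3
 Y  0  1  1  1  1  2  3  3  4  4  4  4
 J  0  1  1  2  2  2  3  4  4  4  4  4
 J  0  1  1  2  2  2  3  4  4  4  4  4
 A  0  1  1  2  2  3  3  4  4  4  4  4
 L  0  1  1  2  2  3  3  4  4  4  4  4
dp[10][11] = 4. One LCS (by backtracking along matches): JAAY.

4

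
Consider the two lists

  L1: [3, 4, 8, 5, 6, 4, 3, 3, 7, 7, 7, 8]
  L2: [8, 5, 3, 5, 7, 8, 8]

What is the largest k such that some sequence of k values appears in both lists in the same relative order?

Taking 8 (L1 #3, L2 #1), then 5 (L1 #4, L2 #2), then 3 (L1 #7, L2 #3), then 7 (L1 #9, L2 #5), then 8 (L1 #12, L2 #7) gives a common subsequence of length 5. dp[12][7] = 5 confirms this is the maximum.

5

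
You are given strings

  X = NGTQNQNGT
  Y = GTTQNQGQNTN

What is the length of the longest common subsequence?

One common subsequence of length 7: G (X #2, Y #1), T (X #3, Y #3), Q (X #4, Y #4), N (X #5, Y #5), Q (X #6, Y #8), N (X #7, Y #9), T (X #9, Y #10). Since dp[9][11] = 7, nothing longer is possible.

7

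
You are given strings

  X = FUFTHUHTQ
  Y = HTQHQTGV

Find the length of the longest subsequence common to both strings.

3

Let dp[i][j] be the LCS length of the first i characters of X and the first j characters of Y. dp[i][j] = dp[i-1][j-1]+1 when the i-th and j-th characters match, else max(dp[i-1][j], dp[i][j-1]).
    ·  H  T  Q  H  Q  T  G  V
 ·  0  0  0  0  0  0  0  0  0
 F  0  0  0  0  0  0  0  0  0
 U  0  0  0  0  0  0  0  0  0
 F  0  0  0  0  0  0  0  0  0
 T  0  0  1  1  1  1  1  1  1
 H  0  1  1  1  2  2  2  2  2
 U  0  1  1  1  2  2  2  2  2
 H  0  1  1  1  2  2  2  2  2
 T  0  1  2  2  2  2  3  3  3
 Q  0  1  2  3  3  3  3  3  3
dp[9][8] = 3. One LCS (by backtracking along matches): THT.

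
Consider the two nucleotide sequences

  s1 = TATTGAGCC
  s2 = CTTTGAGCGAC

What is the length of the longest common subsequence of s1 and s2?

8

Taking T [1,2], then T [3,3], then T [4,4], then G [5,5], then A [6,6], then G [7,7], then C [8,8], then C [9,11] gives a common subsequence of length 8. dp[9][11] = 8 confirms this is the maximum.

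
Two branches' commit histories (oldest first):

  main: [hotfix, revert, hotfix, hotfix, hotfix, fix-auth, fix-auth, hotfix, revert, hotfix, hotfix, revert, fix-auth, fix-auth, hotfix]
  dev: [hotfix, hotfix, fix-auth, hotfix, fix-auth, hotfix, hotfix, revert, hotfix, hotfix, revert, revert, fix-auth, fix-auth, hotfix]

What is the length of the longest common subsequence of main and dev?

12

Pick hotfix at main[1]=dev[1], hotfix at main[3]=dev[2], hotfix at main[4]=dev[4], hotfix at main[5]=dev[6], hotfix at main[8]=dev[7], revert at main[9]=dev[8], hotfix at main[10]=dev[9], hotfix at main[11]=dev[10], revert at main[12]=dev[12], fix-auth at main[13]=dev[13], fix-auth at main[14]=dev[14], hotfix at main[15]=dev[15]; all 12 commits appear in both, in order. dp[15][15] = 12 confirms this is the maximum.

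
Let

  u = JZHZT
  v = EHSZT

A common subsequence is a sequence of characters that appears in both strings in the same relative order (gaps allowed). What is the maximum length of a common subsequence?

One common subsequence of length 3: H at u[3]=v[2], Z at u[4]=v[4], T at u[5]=v[5]. The LCS DP gives dp[5][5] = 3, so this is optimal.

3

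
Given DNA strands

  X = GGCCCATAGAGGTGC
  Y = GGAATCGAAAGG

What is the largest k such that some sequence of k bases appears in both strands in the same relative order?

Pick G (X #1, Y #1); then G (X #2, Y #2); then C (X #3, Y #6); then A (X #6, Y #8); then A (X #8, Y #9); then A (X #10, Y #10); then G (X #12, Y #11); then G (X #14, Y #12); all 8 bases appear in both, in order, and the DP table's final entry dp[15][12] is also 8, so no common subsequence is longer.

8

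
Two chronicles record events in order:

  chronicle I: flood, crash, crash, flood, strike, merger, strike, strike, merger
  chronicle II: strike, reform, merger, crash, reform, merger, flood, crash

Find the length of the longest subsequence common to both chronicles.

3

One common subsequence of length 3: strike [5,1]; then merger [6,3]; then merger [9,6]. Since dp[9][8] = 3, nothing longer is possible.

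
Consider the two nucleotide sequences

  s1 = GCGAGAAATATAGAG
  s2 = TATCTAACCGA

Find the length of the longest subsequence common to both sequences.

One common subsequence of length 6: C at s1[2]=s2[4]; then T at s1[9]=s2[5]; then A at s1[10]=s2[6]; then A at s1[12]=s2[7]; then G at s1[13]=s2[10]; then A at s1[14]=s2[11]. dp[15][11] = 6 confirms this is the maximum.

6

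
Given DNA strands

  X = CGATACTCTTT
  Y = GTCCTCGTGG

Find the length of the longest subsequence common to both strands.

6

Match G at X[2]=Y[1], then T at X[4]=Y[2], then C at X[6]=Y[4], then T at X[7]=Y[5], then C at X[8]=Y[6], then T at X[9]=Y[8] — 6 bases in the same relative order in both. Since dp[11][10] = 6, nothing longer is possible.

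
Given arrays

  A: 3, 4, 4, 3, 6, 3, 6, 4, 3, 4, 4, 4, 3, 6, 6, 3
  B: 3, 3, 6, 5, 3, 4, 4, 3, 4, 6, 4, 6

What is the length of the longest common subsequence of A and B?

9

One common subsequence of length 9: 3 [1,1], then 3 [4,2], then 6 [5,3], then 3 [6,5], then 4 [8,7], then 3 [9,8], then 4 [10,9], then 4 [12,11], then 6 [15,12], and the DP table's final entry dp[16][12] is also 9, so no common subsequence is longer.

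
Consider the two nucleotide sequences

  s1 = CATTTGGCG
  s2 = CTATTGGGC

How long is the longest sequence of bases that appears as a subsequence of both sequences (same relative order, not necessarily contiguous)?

Pick C (s1 #1, s2 #1) → A (s1 #2, s2 #3) → T (s1 #3, s2 #4) → T (s1 #4, s2 #5) → G (s1 #6, s2 #7) → G (s1 #7, s2 #8) → C (s1 #8, s2 #9); all 7 bases appear in both, in order. dp[9][9] = 7 confirms this is the maximum.

7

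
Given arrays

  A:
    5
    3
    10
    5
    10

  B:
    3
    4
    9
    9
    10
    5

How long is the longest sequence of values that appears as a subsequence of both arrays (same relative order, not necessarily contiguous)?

3

Let dp[i][j] be the LCS length of the first i values of A and the first j values of B. dp[i][j] = dp[i-1][j-1]+1 when the i-th and j-th values match, else max(dp[i-1][j], dp[i][j-1]).
    ·  3  4  9  9 10  5
 ·  0  0  0  0  0  0  0
 5  0  0  0  0  0  0  1
 3  0  1  1  1  1  1  1
10  0  1  1  1  1  2  2
 5  0  1  1  1  1  2  3
10  0  1  1  1  1  2  3
dp[5][6] = 3. One LCS (by backtracking along matches): 3, 10, 5.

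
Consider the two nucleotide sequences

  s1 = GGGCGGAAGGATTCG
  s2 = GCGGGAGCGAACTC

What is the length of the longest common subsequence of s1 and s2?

10

Taking G (s1 #1, s2 #1) → G (s1 #3, s2 #3) → G (s1 #5, s2 #4) → G (s1 #6, s2 #5) → A (s1 #8, s2 #6) → G (s1 #9, s2 #7) → G (s1 #10, s2 #9) → A (s1 #11, s2 #11) → T (s1 #13, s2 #13) → C (s1 #14, s2 #14) gives a common subsequence of length 10, and the DP table's final entry dp[15][14] is also 10, so no common subsequence is longer.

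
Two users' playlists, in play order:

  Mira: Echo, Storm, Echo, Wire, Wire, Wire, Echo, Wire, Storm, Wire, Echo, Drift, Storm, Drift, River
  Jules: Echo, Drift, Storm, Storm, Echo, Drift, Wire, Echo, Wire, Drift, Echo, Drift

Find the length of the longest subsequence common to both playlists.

8

Match Echo [1,1], then Storm [2,4], then Echo [3,5], then Wire [6,7], then Echo [7,8], then Wire [8,9], then Echo [11,11], then Drift [14,12] — 8 songs in the same relative order in both. Since dp[15][12] = 8, nothing longer is possible.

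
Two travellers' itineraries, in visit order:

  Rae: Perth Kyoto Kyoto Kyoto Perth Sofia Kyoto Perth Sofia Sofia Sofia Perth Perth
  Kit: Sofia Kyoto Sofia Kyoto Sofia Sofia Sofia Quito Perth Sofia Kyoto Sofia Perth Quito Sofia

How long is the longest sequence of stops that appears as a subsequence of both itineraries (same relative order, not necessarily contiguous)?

8

Taking Kyoto [4,2], Sofia [6,3], Kyoto [7,4], Sofia [9,5], Sofia [10,6], Sofia [11,7], Perth [12,9], Perth [13,13] gives a common subsequence of length 8. The LCS DP gives dp[13][15] = 8, so this is optimal.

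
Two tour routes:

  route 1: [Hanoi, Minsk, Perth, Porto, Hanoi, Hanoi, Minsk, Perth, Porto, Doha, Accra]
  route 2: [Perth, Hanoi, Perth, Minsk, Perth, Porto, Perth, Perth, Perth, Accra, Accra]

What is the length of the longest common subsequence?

Match Hanoi [1,2] → Minsk [2,4] → Perth [3,5] → Porto [4,6] → Perth [8,9] → Accra [11,11] — 6 stops in the same relative order in both. The LCS DP gives dp[11][11] = 6, so this is optimal.

6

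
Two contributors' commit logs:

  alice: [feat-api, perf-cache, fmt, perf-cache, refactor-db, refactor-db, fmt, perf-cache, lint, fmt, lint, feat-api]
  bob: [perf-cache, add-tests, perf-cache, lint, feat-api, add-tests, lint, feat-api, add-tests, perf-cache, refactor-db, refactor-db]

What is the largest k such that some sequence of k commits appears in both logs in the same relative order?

5

One common subsequence of length 5: perf-cache at alice[2]=bob[1], perf-cache at alice[8]=bob[3], lint at alice[9]=bob[4], lint at alice[11]=bob[7], feat-api at alice[12]=bob[8], and the DP table's final entry dp[12][12] is also 5, so no common subsequence is longer.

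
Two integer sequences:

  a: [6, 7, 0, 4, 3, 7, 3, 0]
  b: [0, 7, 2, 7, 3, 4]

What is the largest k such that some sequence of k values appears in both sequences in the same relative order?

One common subsequence of length 3: 7 [2,2] → 7 [6,4] → 3 [7,5]. dp[8][6] = 3 confirms this is the maximum.

3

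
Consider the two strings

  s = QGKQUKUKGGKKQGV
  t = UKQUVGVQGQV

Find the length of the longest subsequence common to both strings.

7

Match K (s #3, t #2) → Q (s #4, t #3) → U (s #5, t #4) → G (s #9, t #6) → G (s #10, t #9) → Q (s #13, t #10) → V (s #15, t #11) — 7 characters in the same relative order in both. Since dp[15][11] = 7, nothing longer is possible.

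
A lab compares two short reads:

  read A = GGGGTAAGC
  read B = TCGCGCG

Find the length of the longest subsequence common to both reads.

3

One common subsequence of length 3: G [1,3], G [2,5], G [8,7]. Since dp[9][7] = 3, nothing longer is possible.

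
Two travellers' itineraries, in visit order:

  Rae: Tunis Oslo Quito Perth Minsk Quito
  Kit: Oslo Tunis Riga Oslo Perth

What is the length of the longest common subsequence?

Pick Tunis (Rae #1, Kit #2) → Oslo (Rae #2, Kit #4) → Perth (Rae #4, Kit #5); all 3 stops appear in both, in order, and the DP table's final entry dp[6][5] is also 3, so no common subsequence is longer.

3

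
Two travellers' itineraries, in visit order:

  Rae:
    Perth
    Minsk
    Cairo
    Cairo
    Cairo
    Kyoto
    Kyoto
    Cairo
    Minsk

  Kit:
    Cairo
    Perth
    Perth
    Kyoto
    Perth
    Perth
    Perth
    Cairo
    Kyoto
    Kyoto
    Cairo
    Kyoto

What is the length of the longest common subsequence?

5

Match Perth [1,7]; then Cairo [5,8]; then Kyoto [6,9]; then Kyoto [7,10]; then Cairo [8,11] — 5 stops in the same relative order in both. Since dp[9][12] = 5, nothing longer is possible.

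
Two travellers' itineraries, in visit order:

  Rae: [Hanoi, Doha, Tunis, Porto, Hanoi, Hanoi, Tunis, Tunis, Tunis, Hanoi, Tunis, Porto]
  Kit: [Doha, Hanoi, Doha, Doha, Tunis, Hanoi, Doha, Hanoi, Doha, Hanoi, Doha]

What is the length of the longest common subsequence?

6

One common subsequence of length 6: Hanoi [1,2], Doha [2,4], Tunis [3,5], Hanoi [5,6], Hanoi [6,8], Hanoi [10,10], and the DP table's final entry dp[12][11] is also 6, so no common subsequence is longer.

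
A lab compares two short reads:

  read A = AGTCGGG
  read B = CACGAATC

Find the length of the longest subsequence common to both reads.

Let dp[i][j] be the LCS length of the first i bases of read A and the first j bases of read B. dp[i][j] = dp[i-1][j-1]+1 when the i-th and j-th bases match, else max(dp[i-1][j], dp[i][j-1]).
    ·  C  A  C  G  A  A  T  C
 ·  0  0  0  0  0  0  0  0  0
 A  0  0  1  1  1  1  1  1  1
 G  0  0  1  1  2  2  2  2  2
 T  0  0  1  1  2  2  2  3  3
 C  0  1  1  2  2  2  2  3  4
 G  0  1  1  2  3  3  3  3  4
 G  0  1  1  2  3  3  3  3  4
 G  0  1  1  2  3  3  3  3  4
dp[7][8] = 4. One LCS (by backtracking along matches): AGTC.

4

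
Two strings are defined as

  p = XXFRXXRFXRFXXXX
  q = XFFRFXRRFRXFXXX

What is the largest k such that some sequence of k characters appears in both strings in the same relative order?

11

Pick X [1,1]; then F [3,3]; then R [4,4]; then X [5,6]; then R [7,8]; then F [8,9]; then X [9,11]; then F [11,12]; then X [13,13]; then X [14,14]; then X [15,15]; all 11 characters appear in both, in order. dp[15][15] = 11 confirms this is the maximum.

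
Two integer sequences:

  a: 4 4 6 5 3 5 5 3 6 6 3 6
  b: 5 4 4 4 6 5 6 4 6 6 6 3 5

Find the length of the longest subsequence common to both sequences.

Match 4 at a[1]=b[3], then 4 at a[2]=b[4], then 6 at a[3]=b[5], then 5 at a[4]=b[6], then 6 at a[9]=b[10], then 6 at a[10]=b[11], then 3 at a[11]=b[12] — 7 values in the same relative order in both, and the DP table's final entry dp[12][13] is also 7, so no common subsequence is longer.

7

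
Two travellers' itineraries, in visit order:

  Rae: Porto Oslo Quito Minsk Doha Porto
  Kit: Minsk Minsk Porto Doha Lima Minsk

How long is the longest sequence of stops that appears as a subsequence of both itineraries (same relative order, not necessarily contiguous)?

Taking Porto (Rae #1, Kit #3), Minsk (Rae #4, Kit #6) gives a common subsequence of length 2. The LCS DP gives dp[6][6] = 2, so this is optimal.

2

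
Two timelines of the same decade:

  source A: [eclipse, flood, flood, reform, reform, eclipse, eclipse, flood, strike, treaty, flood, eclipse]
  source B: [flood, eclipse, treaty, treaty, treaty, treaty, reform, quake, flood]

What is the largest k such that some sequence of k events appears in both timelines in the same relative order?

4

Taking flood [3,1]; then eclipse [6,2]; then treaty [10,6]; then flood [11,9] gives a common subsequence of length 4, and the DP table's final entry dp[12][9] is also 4, so no common subsequence is longer.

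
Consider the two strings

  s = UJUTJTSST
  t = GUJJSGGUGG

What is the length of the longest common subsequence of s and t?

4

Let dp[i][j] be the LCS length of the first i characters of s and the first j characters of t. dp[i][j] = dp[i-1][j-1]+1 when the i-th and j-th characters match, else max(dp[i-1][j], dp[i][j-1]).
    ·  G  U  J  J  S  G  G  U  G  G
 ·  0  0  0  0  0  0  0  0  0  0  0
 U  0  0  1  1  1  1  1  1  1  1  1
 J  0  0  1  2  2  2  2  2  2  2  2
 U  0  0  1  2  2  2  2  2  3  3  3
 T  0  0  1  2  2  2  2  2  3  3  3
 J  0  0  1  2  3  3  3  3  3  3  3
 T  0  0  1  2  3  3  3  3  3  3  3
 S  0  0  1  2  3  4  4  4  4  4  4
 S  0  0  1  2  3  4  4  4  4  4  4
 T  0  0  1  2  3  4  4  4  4  4  4
dp[9][10] = 4. One LCS (by backtracking along matches): UJJS.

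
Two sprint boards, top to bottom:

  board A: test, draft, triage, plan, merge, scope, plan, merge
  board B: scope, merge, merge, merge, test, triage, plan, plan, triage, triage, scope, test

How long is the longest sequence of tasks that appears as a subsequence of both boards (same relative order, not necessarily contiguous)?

4

One common subsequence of length 4: test at board A[1]=board B[5], triage at board A[3]=board B[6], plan at board A[4]=board B[8], scope at board A[6]=board B[11]. Since dp[8][12] = 4, nothing longer is possible.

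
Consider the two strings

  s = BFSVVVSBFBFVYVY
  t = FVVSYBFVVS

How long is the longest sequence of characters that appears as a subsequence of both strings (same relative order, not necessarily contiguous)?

8

Let dp[i][j] be the LCS length of the first i characters of s and the first j characters of t. dp[i][j] = dp[i-1][j-1]+1 when the i-th and j-th characters match, else max(dp[i-1][j], dp[i][j-1]).
    ·  F  V  V  S  Y  B  F  V  V  S
 ·  0  0  0  0  0  0  0  0  0  0  0
 B  0  0  0  0  0  0  1  1  1  1  1
 F  0  1  1  1  1  1  1  2  2  2  2
 S  0  1  1  1  2  2  2  2  2  2  3
 V  0  1  2  2  2  2  2  2  3  3  3
 V  0  1  2  3  3  3  3  3  3  4  4
 V  0  1  2  3  3  3  3  3  4  4  4
 S  0  1  2  3  4  4  4  4  4  4  5
 B  0  1  2  3  4  4  5  5  5  5  5
 F  0  1  2  3  4  4  5  6  6  6  6
 B  0  1  2  3  4  4  5  6  6  6  6
 F  0  1  2  3  4  4  5  6  6  6  6
 V  0  1  2  3  4  4  5  6  7  7  7
 Y  0  1  2  3  4  5  5  6  7  7  7
 V  0  1  2  3  4  5  5  6  7  8  8
 Y  0  1  2  3  4  5  5  6  7  8  8
dp[15][10] = 8. One LCS (by backtracking along matches): FVVSBFVV.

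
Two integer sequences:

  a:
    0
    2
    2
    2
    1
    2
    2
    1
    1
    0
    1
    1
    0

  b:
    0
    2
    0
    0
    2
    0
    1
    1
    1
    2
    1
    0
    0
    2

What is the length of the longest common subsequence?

8

Taking 0 at a[1]=b[1]; then 2 at a[2]=b[2]; then 2 at a[3]=b[5]; then 1 at a[5]=b[9]; then 2 at a[7]=b[10]; then 1 at a[9]=b[11]; then 0 at a[10]=b[12]; then 0 at a[13]=b[13] gives a common subsequence of length 8. dp[13][14] = 8 confirms this is the maximum.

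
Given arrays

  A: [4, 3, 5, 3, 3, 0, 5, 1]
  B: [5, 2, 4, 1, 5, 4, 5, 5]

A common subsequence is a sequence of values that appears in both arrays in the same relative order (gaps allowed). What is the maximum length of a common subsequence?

3

Let dp[i][j] be the LCS length of the first i values of A and the first j values of B. dp[i][j] = dp[i-1][j-1]+1 when the i-th and j-th values match, else max(dp[i-1][j], dp[i][j-1]).
    ·  5  2  4  1  5  4  5  5
 ·  0  0  0  0  0  0  0  0  0
 4  0  0  0  1  1  1  1  1  1
 3  0  0  0  1  1  1  1  1  1
 5  0  1  1  1  1  2  2  2  2
 3  0  1  1  1  1  2  2  2  2
 3  0  1  1  1  1  2  2  2  2
 0  0  1  1  1  1  2  2  2  2
 5  0  1  1  1  1  2  2  3  3
 1  0  1  1  1  2  2  2  3  3
dp[8][8] = 3. One LCS (by backtracking along matches): 4, 5, 5.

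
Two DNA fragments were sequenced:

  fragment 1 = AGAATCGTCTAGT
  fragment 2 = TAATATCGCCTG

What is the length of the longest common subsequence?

9

Match A at fragment 1[1]=fragment 2[2], then A at fragment 1[3]=fragment 2[3], then A at fragment 1[4]=fragment 2[5], then T at fragment 1[5]=fragment 2[6], then C at fragment 1[6]=fragment 2[7], then G at fragment 1[7]=fragment 2[8], then C at fragment 1[9]=fragment 2[10], then T at fragment 1[10]=fragment 2[11], then G at fragment 1[12]=fragment 2[12] — 9 bases in the same relative order in both. dp[13][12] = 9 confirms this is the maximum.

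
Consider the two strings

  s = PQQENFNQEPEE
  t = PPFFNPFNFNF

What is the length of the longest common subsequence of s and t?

4

Let dp[i][j] be the LCS length of the first i characters of s and the first j characters of t. dp[i][j] = dp[i-1][j-1]+1 when the i-th and j-th characters match, else max(dp[i-1][j], dp[i][j-1]).
    ·  P  P  F  F  N  P  F  N  F  N  F
 ·  0  0  0  0  0  0  0  0  0  0  0  0
 P  0  1  1  1  1  1  1  1  1  1  1  1
 Q  0  1  1  1  1  1  1  1  1  1  1  1
 Q  0  1  1  1  1  1  1  1  1  1  1  1
 E  0  1  1  1  1  1  1  1  1  1  1  1
 N  0  1  1  1  1  2  2  2  2  2  2  2
 F  0  1  1  2  2  2  2  3  3  3  3  3
 N  0  1  1  2  2  3  3  3  4  4  4  4
 Q  0  1  1  2  2  3  3  3  4  4  4  4
 E  0  1  1  2  2  3  3  3  4  4  4  4
 P  0  1  2  2  2  3  4  4  4  4  4  4
 E  0  1  2  2  2  3  4  4  4  4  4  4
 E  0  1  2  2  2  3  4  4  4  4  4  4
dp[12][11] = 4. One LCS (by backtracking along matches): PNFN.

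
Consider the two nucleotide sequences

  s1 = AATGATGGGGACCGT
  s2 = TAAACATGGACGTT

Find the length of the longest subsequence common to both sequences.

Pick A (s1 #1, s2 #3); then A (s1 #2, s2 #4); then A (s1 #5, s2 #6); then T (s1 #6, s2 #7); then G (s1 #9, s2 #8); then G (s1 #10, s2 #9); then A (s1 #11, s2 #10); then C (s1 #13, s2 #11); then G (s1 #14, s2 #12); then T (s1 #15, s2 #14); all 10 bases appear in both, in order. dp[15][14] = 10 confirms this is the maximum.

10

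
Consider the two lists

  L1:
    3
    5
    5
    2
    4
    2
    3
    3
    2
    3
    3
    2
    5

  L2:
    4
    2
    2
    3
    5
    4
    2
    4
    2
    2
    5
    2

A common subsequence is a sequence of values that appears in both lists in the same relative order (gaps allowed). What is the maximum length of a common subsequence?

Pick 3 at L1[1]=L2[4] → 5 at L1[2]=L2[5] → 2 at L1[4]=L2[7] → 4 at L1[5]=L2[8] → 2 at L1[6]=L2[9] → 2 at L1[9]=L2[10] → 2 at L1[12]=L2[12]; all 7 values appear in both, in order. Since dp[13][12] = 7, nothing longer is possible.

7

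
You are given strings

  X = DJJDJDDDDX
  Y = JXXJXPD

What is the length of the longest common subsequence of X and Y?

Taking J at X[2]=Y[1], J at X[3]=Y[4], D at X[9]=Y[7] gives a common subsequence of length 3. The LCS DP gives dp[10][7] = 3, so this is optimal.

3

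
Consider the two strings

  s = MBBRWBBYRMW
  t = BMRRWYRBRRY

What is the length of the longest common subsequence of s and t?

Taking M [1,2], then R [4,4], then W [5,5], then B [6,8], then Y [8,11] gives a common subsequence of length 5. dp[11][11] = 5 confirms this is the maximum.

5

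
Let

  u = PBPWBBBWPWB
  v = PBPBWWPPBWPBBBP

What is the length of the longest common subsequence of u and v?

8

Match P [1,3], B [2,4], P [3,8], W [4,10], B [5,12], B [6,13], B [7,14], P [9,15] — 8 characters in the same relative order in both. The LCS DP gives dp[11][15] = 8, so this is optimal.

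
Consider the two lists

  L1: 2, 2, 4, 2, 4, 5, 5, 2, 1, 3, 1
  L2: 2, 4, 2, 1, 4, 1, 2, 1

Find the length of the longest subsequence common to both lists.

Let dp[i][j] be the LCS length of the first i values of L1 and the first j values of L2. dp[i][j] = dp[i-1][j-1]+1 when the i-th and j-th values match, else max(dp[i-1][j], dp[i][j-1]).
    ·  2  4  2  1  4  1  2  1
 ·  0  0  0  0  0  0  0  0  0
 2  0  1  1  1  1  1  1  1  1
 2  0  1  1  2  2  2  2  2  2
 4  0  1  2  2  2  3  3  3  3
 2  0  1  2  3  3  3  3  4  4
 4  0  1  2  3  3  4  4  4  4
 5  0  1  2  3  3  4  4  4  4
 5  0  1  2  3  3  4  4  4  4
 2  0  1  2  3  3  4  4  5  5
 1  0  1  2  3  4  4  5  5  6
 3  0  1  2  3  4  4  5  5  6
 1  0  1  2  3  4  4  5  5  6
dp[11][8] = 6. One LCS (by backtracking along matches): 2, 4, 2, 4, 2, 1.

6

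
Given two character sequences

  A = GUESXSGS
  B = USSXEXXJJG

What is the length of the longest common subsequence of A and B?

Let dp[i][j] be the LCS length of the first i characters of A and the first j characters of B. dp[i][j] = dp[i-1][j-1]+1 when the i-th and j-th characters match, else max(dp[i-1][j], dp[i][j-1]).
    ·  U  S  S  X  E  X  X  J  J  G
 ·  0  0  0  0  0  0  0  0  0  0  0
 G  0  0  0  0  0  0  0  0  0  0  1
 U  0  1  1  1  1  1  1  1  1  1  1
 E  0  1  1  1  1  2  2  2  2  2  2
 S  0  1  2  2  2  2  2  2  2  2  2
 X  0  1  2  2  3  3  3  3  3  3  3
 S  0  1  2  3  3  3  3  3  3  3  3
 G  0  1  2  3  3  3  3  3  3  3  4
 S  0  1  2  3  3  3  3  3  3  3  4
dp[8][10] = 4. One LCS (by backtracking along matches): UEXG.

4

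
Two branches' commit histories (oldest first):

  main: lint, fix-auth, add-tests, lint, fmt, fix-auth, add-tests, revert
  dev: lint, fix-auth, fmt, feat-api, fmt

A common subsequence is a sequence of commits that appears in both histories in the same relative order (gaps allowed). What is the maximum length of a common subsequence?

Pick lint (main #1, dev #1), fix-auth (main #2, dev #2), fmt (main #5, dev #5); all 3 commits appear in both, in order. The LCS DP gives dp[8][5] = 3, so this is optimal.

3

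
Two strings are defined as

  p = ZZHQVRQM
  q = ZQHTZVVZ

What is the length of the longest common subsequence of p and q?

Pick Z (p #1, q #1), Z (p #2, q #5), V (p #5, q #7); all 3 characters appear in both, in order. Since dp[8][8] = 3, nothing longer is possible.

3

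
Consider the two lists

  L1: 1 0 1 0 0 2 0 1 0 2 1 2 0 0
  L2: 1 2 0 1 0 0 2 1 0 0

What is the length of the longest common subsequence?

Match 1 at L1[1]=L2[1], then 0 at L1[2]=L2[3], then 1 at L1[3]=L2[4], then 0 at L1[7]=L2[5], then 0 at L1[9]=L2[6], then 2 at L1[10]=L2[7], then 1 at L1[11]=L2[8], then 0 at L1[13]=L2[9], then 0 at L1[14]=L2[10] — 9 values in the same relative order in both. Since dp[14][10] = 9, nothing longer is possible.

9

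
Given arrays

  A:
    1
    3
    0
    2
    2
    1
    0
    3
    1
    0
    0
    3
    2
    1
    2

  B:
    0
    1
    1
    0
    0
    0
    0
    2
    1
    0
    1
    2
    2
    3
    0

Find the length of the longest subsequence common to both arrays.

Pick 1 (A #1, B #3); then 0 (A #3, B #7); then 2 (A #5, B #8); then 1 (A #6, B #9); then 0 (A #7, B #10); then 1 (A #9, B #11); then 2 (A #13, B #12); then 2 (A #15, B #13); all 8 values appear in both, in order. Since dp[15][15] = 8, nothing longer is possible.

8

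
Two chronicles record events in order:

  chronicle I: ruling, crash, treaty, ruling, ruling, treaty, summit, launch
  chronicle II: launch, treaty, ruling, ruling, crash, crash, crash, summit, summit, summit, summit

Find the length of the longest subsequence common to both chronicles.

Pick treaty at chronicle I[3]=chronicle II[2] → ruling at chronicle I[4]=chronicle II[3] → ruling at chronicle I[5]=chronicle II[4] → summit at chronicle I[7]=chronicle II[11]; all 4 events appear in both, in order. dp[8][11] = 4 confirms this is the maximum.

4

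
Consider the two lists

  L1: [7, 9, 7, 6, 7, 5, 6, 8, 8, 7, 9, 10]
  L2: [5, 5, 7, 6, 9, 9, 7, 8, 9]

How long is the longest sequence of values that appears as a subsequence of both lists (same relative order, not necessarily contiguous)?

One common subsequence of length 5: 7 (L1 #1, L2 #3), 9 (L1 #2, L2 #6), 7 (L1 #5, L2 #7), 8 (L1 #9, L2 #8), 9 (L1 #11, L2 #9). The LCS DP gives dp[12][9] = 5, so this is optimal.

5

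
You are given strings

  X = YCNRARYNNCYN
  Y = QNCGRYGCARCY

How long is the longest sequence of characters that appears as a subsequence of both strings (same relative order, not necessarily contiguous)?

Match Y (X #1, Y #6) → C (X #2, Y #8) → A (X #5, Y #9) → R (X #6, Y #10) → C (X #10, Y #11) → Y (X #11, Y #12) — 6 characters in the same relative order in both. Since dp[12][12] = 6, nothing longer is possible.

6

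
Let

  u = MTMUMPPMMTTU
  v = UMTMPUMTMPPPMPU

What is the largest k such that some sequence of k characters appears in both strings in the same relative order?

Match M at u[1]=v[2], then T at u[2]=v[3], then M at u[3]=v[4], then U at u[4]=v[6], then M at u[5]=v[9], then P at u[6]=v[11], then P at u[7]=v[12], then M at u[8]=v[13], then U at u[12]=v[15] — 9 characters in the same relative order in both. dp[12][15] = 9 confirms this is the maximum.

9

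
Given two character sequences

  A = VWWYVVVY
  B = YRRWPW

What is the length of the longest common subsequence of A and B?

Let dp[i][j] be the LCS length of the first i characters of A and the first j characters of B. dp[i][j] = dp[i-1][j-1]+1 when the i-th and j-th characters match, else max(dp[i-1][j], dp[i][j-1]).
    ·  Y  R  R  W  P  W
 ·  0  0  0  0  0  0  0
 V  0  0  0  0  0  0  0
 W  0  0  0  0  1  1  1
 W  0  0  0  0  1  1  2
 Y  0  1  1  1  1  1  2
 V  0  1  1  1  1  1  2
 V  0  1  1  1  1  1  2
 V  0  1  1  1  1  1  2
 Y  0  1  1  1  1  1  2
dp[8][6] = 2. One LCS (by backtracking along matches): WW.

2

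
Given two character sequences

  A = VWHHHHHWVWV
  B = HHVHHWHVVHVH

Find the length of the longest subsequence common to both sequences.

7

Pick H [3,1] → H [4,2] → H [5,4] → H [6,5] → H [7,7] → V [9,9] → V [11,11]; all 7 characters appear in both, in order. Since dp[11][12] = 7, nothing longer is possible.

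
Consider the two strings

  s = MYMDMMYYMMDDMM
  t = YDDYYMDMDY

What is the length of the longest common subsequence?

Pick Y [2,1], D [4,3], Y [7,4], Y [8,5], M [9,6], M [10,8], D [11,9]; all 7 characters appear in both, in order. dp[14][10] = 7 confirms this is the maximum.

7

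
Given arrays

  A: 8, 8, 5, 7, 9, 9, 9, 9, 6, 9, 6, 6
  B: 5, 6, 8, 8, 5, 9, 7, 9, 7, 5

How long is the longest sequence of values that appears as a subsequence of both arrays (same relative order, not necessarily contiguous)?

Pick 8 (A #1, B #3) → 8 (A #2, B #4) → 5 (A #3, B #5) → 7 (A #4, B #7) → 9 (A #5, B #8); all 5 values appear in both, in order. The LCS DP gives dp[12][10] = 5, so this is optimal.

5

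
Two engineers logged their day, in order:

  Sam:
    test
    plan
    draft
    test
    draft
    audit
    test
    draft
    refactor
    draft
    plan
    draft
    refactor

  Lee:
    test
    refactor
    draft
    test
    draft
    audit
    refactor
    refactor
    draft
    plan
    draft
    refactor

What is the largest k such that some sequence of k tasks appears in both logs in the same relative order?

Pick test at Sam[1]=Lee[1], draft at Sam[3]=Lee[3], test at Sam[4]=Lee[4], draft at Sam[5]=Lee[5], audit at Sam[6]=Lee[6], refactor at Sam[9]=Lee[8], draft at Sam[10]=Lee[9], plan at Sam[11]=Lee[10], draft at Sam[12]=Lee[11], refactor at Sam[13]=Lee[12]; all 10 tasks appear in both, in order. dp[13][12] = 10 confirms this is the maximum.

10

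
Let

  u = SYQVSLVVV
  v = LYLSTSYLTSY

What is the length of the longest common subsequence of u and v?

3

Let dp[i][j] be the LCS length of the first i characters of u and the first j characters of v. dp[i][j] = dp[i-1][j-1]+1 when the i-th and j-th characters match, else max(dp[i-1][j], dp[i][j-1]).
    ·  L  Y  L  S  T  S  Y  L  T  S  Y
 ·  0  0  0  0  0  0  0  0  0  0  0  0
 S  0  0  0  0  1  1  1  1  1  1  1  1
 Y  0  0  1  1  1  1  1  2  2  2  2  2
 Q  0  0  1  1  1  1  1  2  2  2  2  2
 V  0  0  1  1  1  1  1  2  2  2  2  2
 S  0  0  1  1  2  2  2  2  2  2  3  3
 L  0  1  1  2  2  2  2  2  3  3  3  3
 V  0  1  1  2  2  2  2  2  3  3  3  3
 V  0  1  1  2  2  2  2  2  3  3  3  3
 V  0  1  1  2  2  2  2  2  3  3  3  3
dp[9][11] = 3. One LCS (by backtracking along matches): SYS.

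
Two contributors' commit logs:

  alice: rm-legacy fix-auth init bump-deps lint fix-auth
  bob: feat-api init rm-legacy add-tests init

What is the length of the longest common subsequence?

Taking rm-legacy (alice #1, bob #3) → init (alice #3, bob #5) gives a common subsequence of length 2. dp[6][5] = 2 confirms this is the maximum.

2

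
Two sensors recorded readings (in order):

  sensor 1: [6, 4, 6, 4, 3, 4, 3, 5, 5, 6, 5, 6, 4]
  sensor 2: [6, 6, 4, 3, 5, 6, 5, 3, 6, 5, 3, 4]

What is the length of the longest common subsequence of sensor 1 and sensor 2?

One common subsequence of length 9: 6 at sensor 1[1]=sensor 2[1]; then 6 at sensor 1[3]=sensor 2[2]; then 4 at sensor 1[6]=sensor 2[3]; then 3 at sensor 1[7]=sensor 2[4]; then 5 at sensor 1[8]=sensor 2[5]; then 5 at sensor 1[9]=sensor 2[7]; then 6 at sensor 1[10]=sensor 2[9]; then 5 at sensor 1[11]=sensor 2[10]; then 4 at sensor 1[13]=sensor 2[12]. Since dp[13][12] = 9, nothing longer is possible.

9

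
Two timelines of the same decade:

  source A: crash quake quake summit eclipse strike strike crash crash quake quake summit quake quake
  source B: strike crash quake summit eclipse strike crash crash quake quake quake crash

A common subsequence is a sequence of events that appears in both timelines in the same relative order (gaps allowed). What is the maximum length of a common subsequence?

Match crash at source A[1]=source B[2], quake at source A[3]=source B[3], summit at source A[4]=source B[4], eclipse at source A[5]=source B[5], strike at source A[7]=source B[6], crash at source A[8]=source B[7], crash at source A[9]=source B[8], quake at source A[10]=source B[9], quake at source A[11]=source B[10], quake at source A[13]=source B[11] — 10 events in the same relative order in both. The LCS DP gives dp[14][12] = 10, so this is optimal.

10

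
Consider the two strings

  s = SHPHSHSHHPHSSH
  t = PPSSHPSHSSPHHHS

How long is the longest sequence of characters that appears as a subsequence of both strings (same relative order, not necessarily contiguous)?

Match S (s #1, t #4); then H (s #2, t #5); then P (s #3, t #6); then H (s #4, t #8); then S (s #5, t #9); then S (s #7, t #10); then H (s #8, t #12); then H (s #9, t #13); then H (s #11, t #14); then S (s #13, t #15) — 10 characters in the same relative order in both. The LCS DP gives dp[14][15] = 10, so this is optimal.

10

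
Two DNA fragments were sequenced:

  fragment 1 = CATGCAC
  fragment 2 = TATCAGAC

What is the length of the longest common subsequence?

Taking C [1,4], A [2,5], G [4,6], A [6,7], C [7,8] gives a common subsequence of length 5, and the DP table's final entry dp[7][8] is also 5, so no common subsequence is longer.

5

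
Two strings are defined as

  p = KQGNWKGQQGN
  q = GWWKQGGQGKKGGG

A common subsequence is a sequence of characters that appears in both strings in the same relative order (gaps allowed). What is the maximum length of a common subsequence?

Match K [1,4] → Q [2,8] → G [3,9] → K [6,11] → G [7,13] → G [10,14] — 6 characters in the same relative order in both, and the DP table's final entry dp[11][14] is also 6, so no common subsequence is longer.

6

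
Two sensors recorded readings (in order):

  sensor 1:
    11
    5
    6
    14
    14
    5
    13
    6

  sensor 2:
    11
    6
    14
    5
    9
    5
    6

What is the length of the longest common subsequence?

One common subsequence of length 5: 11 [1,1]; then 6 [3,2]; then 14 [4,3]; then 5 [6,6]; then 6 [8,7]. Since dp[8][7] = 5, nothing longer is possible.

5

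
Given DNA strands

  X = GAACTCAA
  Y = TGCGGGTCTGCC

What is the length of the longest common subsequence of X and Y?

4

Let dp[i][j] be the LCS length of the first i bases of X and the first j bases of Y. dp[i][j] = dp[i-1][j-1]+1 when the i-th and j-th bases match, else max(dp[i-1][j], dp[i][j-1]).
    ·  T  G  C  G  G  G  T  C  T  G  C  C
 ·  0  0  0  0  0  0  0  0  0  0  0  0  0
 G  0  0  1  1  1  1  1  1  1  1  1  1  1
 A  0  0  1  1  1  1  1  1  1  1  1  1  1
 A  0  0  1  1  1  1  1  1  1  1  1  1  1
 C  0  0  1  2  2  2  2  2  2  2  2  2  2
 T  0  1  1  2  2  2  2  3  3  3  3  3  3
 C  0  1  1  2  2  2  2  3  4  4  4  4  4
 A  0  1  1  2  2  2  2  3  4  4  4  4  4
 A  0  1  1  2  2  2  2  3  4  4  4  4  4
dp[8][12] = 4. One LCS (by backtracking along matches): GCTC.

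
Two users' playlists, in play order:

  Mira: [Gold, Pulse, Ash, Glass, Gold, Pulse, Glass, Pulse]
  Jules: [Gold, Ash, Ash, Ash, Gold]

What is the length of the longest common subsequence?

Pick Gold [1,1], Ash [3,4], Gold [5,5]; all 3 songs appear in both, in order. The LCS DP gives dp[8][5] = 3, so this is optimal.

3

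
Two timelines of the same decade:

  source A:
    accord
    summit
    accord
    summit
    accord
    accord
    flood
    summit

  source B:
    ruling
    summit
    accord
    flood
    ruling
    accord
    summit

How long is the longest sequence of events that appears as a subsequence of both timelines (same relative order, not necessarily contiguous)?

Pick summit [2,2] → accord [3,3] → accord [6,6] → summit [8,7]; all 4 events appear in both, in order, and the DP table's final entry dp[8][7] is also 4, so no common subsequence is longer.

4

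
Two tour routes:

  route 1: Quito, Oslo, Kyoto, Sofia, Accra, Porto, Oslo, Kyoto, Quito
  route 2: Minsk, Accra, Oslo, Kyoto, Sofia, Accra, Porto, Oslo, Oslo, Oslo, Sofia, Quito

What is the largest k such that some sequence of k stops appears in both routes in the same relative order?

7

Taking Oslo [2,3]; then Kyoto [3,4]; then Sofia [4,5]; then Accra [5,6]; then Porto [6,7]; then Oslo [7,10]; then Quito [9,12] gives a common subsequence of length 7. The LCS DP gives dp[9][12] = 7, so this is optimal.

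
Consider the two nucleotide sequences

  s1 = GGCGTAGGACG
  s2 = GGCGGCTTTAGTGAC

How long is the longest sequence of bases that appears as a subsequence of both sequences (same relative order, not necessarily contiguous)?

10

Pick G (s1 #1, s2 #1), then G (s1 #2, s2 #2), then C (s1 #3, s2 #3), then G (s1 #4, s2 #5), then T (s1 #5, s2 #9), then A (s1 #6, s2 #10), then G (s1 #7, s2 #11), then G (s1 #8, s2 #13), then A (s1 #9, s2 #14), then C (s1 #10, s2 #15); all 10 bases appear in both, in order, and the DP table's final entry dp[11][15] is also 10, so no common subsequence is longer.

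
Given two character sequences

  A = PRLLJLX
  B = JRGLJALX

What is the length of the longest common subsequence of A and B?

Pick R [2,2]; then L [4,4]; then J [5,5]; then L [6,7]; then X [7,8]; all 5 characters appear in both, in order. dp[7][8] = 5 confirms this is the maximum.

5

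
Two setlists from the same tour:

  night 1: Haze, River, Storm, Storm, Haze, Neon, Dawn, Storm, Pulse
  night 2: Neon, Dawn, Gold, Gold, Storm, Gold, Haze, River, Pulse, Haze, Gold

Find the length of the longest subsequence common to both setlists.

Match Neon [6,1]; then Dawn [7,2]; then Storm [8,5]; then Pulse [9,9] — 4 songs in the same relative order in both. The LCS DP gives dp[9][11] = 4, so this is optimal.

4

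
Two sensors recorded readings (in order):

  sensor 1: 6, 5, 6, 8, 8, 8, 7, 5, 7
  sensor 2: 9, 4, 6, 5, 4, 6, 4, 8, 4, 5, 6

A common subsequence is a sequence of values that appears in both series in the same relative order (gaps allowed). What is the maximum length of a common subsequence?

5

Let dp[i][j] be the LCS length of the first i values of sensor 1 and the first j values of sensor 2. dp[i][j] = dp[i-1][j-1]+1 when the i-th and j-th values match, else max(dp[i-1][j], dp[i][j-1]).
    ·  9  4  6  5  4  6  4  8  4  5  6
 ·  0  0  0  0  0  0  0  0  0  0  0  0
 6  0  0  0  1  1  1  1  1  1  1  1  1
 5  0  0  0  1  2  2  2  2  2  2  2  2
 6  0  0  0  1  2  2  3  3  3  3  3  3
 8  0  0  0  1  2  2  3  3  4  4  4  4
 8  0  0  0  1  2  2  3  3  4  4  4  4
 8  0  0  0  1  2  2  3  3  4  4  4  4
 7  0  0  0  1  2  2  3  3  4  4  4  4
 5  0  0  0  1  2  2  3  3  4  4  5  5
 7  0  0  0  1  2  2  3  3  4  4  5  5
dp[9][11] = 5. One LCS (by backtracking along matches): 6, 5, 6, 8, 5.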